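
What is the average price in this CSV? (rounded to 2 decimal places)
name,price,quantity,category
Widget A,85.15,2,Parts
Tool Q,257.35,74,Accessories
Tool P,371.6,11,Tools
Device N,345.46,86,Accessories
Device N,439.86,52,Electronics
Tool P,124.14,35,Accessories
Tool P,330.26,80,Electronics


Computing average price:
Values: [85.15, 257.35, 371.6, 345.46, 439.86, 124.14, 330.26]
Sum = 1953.82
Count = 7
Average = 1953.82/7 ≈ 279.12 (rounded to 2 decimal places)

279.12


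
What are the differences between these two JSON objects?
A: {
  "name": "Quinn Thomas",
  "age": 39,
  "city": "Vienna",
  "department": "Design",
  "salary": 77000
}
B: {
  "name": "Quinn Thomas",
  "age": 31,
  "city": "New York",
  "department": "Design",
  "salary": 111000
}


Comparing each field (in key order):
  name: same
  age: DIFFERENT
  city: DIFFERENT
  department: same
  salary: DIFFERENT
Differences:
  age: 39 -> 31
  city: Vienna -> New York
  salary: 77000 -> 111000

3 field(s) changed

3 changes: age, city, salary


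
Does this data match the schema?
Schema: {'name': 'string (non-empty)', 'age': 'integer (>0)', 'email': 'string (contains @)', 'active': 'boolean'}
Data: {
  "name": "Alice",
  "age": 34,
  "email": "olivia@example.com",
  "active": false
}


Validating each field against schema:
  name: OK (non-empty string)
  age: OK (positive integer)
  email: OK (string with @)
  active: OK (boolean)

Result: VALID

VALID


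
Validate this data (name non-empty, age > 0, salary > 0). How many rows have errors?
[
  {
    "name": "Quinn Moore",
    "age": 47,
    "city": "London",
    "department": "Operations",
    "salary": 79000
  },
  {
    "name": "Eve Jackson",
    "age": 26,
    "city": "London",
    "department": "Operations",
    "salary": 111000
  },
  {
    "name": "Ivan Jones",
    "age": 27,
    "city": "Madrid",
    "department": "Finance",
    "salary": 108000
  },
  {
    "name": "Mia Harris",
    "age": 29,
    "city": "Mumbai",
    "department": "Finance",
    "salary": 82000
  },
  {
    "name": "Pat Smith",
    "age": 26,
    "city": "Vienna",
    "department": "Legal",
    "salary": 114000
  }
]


Validating 5 records:
Rules: name non-empty, age > 0, salary > 0

  Row 1 (Quinn Moore): OK
  Row 2 (Eve Jackson): OK
  Row 3 (Ivan Jones): OK
  Row 4 (Mia Harris): OK
  Row 5 (Pat Smith): OK

Total errors: 0

0 errors


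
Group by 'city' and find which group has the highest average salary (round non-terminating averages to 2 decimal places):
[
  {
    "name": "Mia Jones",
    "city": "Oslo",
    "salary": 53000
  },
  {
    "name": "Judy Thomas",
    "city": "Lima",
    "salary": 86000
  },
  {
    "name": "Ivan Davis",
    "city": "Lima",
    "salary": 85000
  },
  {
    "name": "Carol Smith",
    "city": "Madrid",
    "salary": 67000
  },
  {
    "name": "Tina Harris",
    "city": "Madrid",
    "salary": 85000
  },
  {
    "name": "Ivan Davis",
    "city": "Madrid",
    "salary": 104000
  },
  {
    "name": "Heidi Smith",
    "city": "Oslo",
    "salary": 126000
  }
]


Group by: city

Groups:
  Lima: 2 people, avg salary = 171000/2 = $85500
  Madrid: 3 people, avg salary = 256000/3 ≈ $85333.33
  Oslo: 2 people, avg salary = 179000/2 = $89500

Highest average salary: Oslo ($89500)

Oslo ($89500)


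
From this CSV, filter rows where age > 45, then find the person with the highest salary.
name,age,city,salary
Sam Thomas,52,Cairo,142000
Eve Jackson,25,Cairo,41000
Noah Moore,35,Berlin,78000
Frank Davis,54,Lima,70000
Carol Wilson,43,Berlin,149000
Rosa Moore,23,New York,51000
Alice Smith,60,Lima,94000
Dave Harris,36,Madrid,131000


Filter: age > 45
Sort by: salary (descending)

Filtered records (3):
  Sam Thomas, age 52, salary $142000
  Alice Smith, age 60, salary $94000
  Frank Davis, age 54, salary $70000

Highest salary: Sam Thomas ($142000)

Sam Thomas


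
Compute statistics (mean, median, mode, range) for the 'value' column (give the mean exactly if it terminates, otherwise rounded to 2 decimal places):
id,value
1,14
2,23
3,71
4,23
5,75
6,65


Data: [14, 23, 71, 23, 75, 65]
Count: 6
Sum: 271
Mean: 271/6 ≈ 45.17 (rounded to 2 decimal places)
Sorted: [14, 23, 23, 65, 71, 75]
Median: 44.0
Mode: 23 (2 times)
Range: 75 - 14 = 61
Min: 14, Max: 75

mean≈45.17, median=44.0, mode=23, range=61


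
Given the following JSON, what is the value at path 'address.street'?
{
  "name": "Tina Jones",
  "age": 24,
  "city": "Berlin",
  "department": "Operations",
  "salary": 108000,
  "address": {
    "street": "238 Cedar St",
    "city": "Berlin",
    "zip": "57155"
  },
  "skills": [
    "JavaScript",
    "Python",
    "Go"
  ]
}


Query: address.street
Path: address -> street
Value: 238 Cedar St

238 Cedar St


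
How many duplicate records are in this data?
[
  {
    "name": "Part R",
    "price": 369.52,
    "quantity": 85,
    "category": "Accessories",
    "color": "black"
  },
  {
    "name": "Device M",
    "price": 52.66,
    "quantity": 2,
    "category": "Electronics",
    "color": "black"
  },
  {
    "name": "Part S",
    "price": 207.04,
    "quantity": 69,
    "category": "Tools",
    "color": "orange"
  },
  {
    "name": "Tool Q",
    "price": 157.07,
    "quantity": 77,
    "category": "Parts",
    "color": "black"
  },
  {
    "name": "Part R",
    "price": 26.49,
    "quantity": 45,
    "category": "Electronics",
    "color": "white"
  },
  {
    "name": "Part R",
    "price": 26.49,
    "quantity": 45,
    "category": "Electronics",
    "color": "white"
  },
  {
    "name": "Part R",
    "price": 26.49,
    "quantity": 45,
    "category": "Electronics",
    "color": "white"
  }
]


Checking 7 records for duplicates:

  Row 1: Part R ($369.52, qty 85)
  Row 2: Device M ($52.66, qty 2)
  Row 3: Part S ($207.04, qty 69)
  Row 4: Tool Q ($157.07, qty 77)
  Row 5: Part R ($26.49, qty 45)
  Row 6: Part R ($26.49, qty 45) <-- DUPLICATE
  Row 7: Part R ($26.49, qty 45) <-- DUPLICATE

Duplicates found: 2
Unique records: 5

2 duplicates, 5 unique


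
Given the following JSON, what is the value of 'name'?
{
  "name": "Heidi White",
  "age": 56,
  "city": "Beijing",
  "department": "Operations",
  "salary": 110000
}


Looking up field 'name'
Value: Heidi White

Heidi White


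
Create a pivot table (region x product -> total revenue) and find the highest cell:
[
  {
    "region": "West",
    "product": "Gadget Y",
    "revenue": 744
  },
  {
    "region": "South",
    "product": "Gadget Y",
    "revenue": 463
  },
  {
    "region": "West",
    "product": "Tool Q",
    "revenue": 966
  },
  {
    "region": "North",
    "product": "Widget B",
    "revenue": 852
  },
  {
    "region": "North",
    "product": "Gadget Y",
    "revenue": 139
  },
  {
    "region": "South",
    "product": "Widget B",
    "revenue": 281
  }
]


Pivot: region (rows) x product (columns) -> total revenue

     Gadget Y      Tool Q        Widget B    
North          139             0           852  
South          463             0           281  
West           744           966             0  

Highest: West / Tool Q = $966

West / Tool Q = $966


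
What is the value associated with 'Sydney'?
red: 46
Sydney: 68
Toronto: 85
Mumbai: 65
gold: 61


Looking up key 'Sydney'
Value: 68

68


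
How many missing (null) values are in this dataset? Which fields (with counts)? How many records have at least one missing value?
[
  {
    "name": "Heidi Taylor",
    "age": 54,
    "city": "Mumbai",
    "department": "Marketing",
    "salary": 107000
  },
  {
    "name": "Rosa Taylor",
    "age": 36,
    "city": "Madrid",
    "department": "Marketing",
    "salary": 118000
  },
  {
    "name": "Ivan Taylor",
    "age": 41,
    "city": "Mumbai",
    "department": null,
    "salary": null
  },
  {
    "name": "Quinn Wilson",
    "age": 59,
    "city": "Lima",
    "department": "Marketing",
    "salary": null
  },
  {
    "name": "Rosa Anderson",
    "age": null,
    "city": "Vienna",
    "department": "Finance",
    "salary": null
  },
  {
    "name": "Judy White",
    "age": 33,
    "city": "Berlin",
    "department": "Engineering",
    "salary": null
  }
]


Checking for missing (null) values in 6 records:

  Heidi Taylor: complete
  Rosa Taylor: complete
  Ivan Taylor: department, salary
  Quinn Wilson: salary
  Rosa Anderson: age, salary
  Judy White: salary

Per field:
  name: 0 missing
  age: 1 missing
  city: 0 missing
  department: 1 missing
  salary: 4 missing

Total missing values: 6
Records with any missing: 4

6 missing values (age: 1, department: 1, salary: 4); 4 incomplete records


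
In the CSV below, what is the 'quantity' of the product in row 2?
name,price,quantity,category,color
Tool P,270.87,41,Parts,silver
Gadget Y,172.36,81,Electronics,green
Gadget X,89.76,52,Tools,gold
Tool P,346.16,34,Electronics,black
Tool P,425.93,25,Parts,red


Query: Row 2 ('Gadget Y'), column 'quantity'
Value: 81

81


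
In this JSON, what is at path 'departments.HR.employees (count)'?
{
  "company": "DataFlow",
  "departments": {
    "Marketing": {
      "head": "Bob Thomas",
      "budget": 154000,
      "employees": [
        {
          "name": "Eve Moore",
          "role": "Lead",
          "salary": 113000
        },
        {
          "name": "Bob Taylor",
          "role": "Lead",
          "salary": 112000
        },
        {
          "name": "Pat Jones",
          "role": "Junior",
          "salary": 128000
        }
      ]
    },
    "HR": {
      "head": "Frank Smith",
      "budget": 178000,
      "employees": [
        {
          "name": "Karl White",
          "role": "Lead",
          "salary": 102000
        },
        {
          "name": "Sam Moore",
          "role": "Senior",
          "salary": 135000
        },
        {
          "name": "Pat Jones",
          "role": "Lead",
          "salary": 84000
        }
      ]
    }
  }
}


Path: departments.HR.employees (count)

Navigate:
  -> departments
  -> HR
  -> employees (array, length 3)

3


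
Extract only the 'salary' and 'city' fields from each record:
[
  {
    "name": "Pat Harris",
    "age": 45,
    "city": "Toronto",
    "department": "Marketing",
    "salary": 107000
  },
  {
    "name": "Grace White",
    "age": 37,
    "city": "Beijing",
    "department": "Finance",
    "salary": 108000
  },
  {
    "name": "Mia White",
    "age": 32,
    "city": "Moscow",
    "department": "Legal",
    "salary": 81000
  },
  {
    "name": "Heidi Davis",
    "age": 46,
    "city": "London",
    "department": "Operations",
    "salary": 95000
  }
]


Original: 4 records with fields: name, age, city, department, salary
Keep: ['salary', 'city']
Drop: ['name', 'age', 'department']
Result: 4 records, 2 fields each

[
  {
    "salary": 107000,
    "city": "Toronto"
  },
  {
    "salary": 108000,
    "city": "Beijing"
  },
  {
    "salary": 81000,
    "city": "Moscow"
  },
  {
    "salary": 95000,
    "city": "London"
  }
]


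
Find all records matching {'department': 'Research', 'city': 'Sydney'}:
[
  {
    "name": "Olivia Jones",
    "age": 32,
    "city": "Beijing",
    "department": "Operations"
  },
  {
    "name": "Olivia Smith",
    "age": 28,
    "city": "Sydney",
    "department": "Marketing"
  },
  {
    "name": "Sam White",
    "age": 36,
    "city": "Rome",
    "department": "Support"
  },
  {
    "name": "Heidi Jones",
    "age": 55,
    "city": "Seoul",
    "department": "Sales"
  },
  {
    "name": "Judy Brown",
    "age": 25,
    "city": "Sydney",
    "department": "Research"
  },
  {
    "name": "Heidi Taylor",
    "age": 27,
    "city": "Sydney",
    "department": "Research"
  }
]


Search criteria: {'department': 'Research', 'city': 'Sydney'}

Checking 6 records:
  Olivia Jones: {department: Operations, city: Beijing}
  Olivia Smith: {department: Marketing, city: Sydney}
  Sam White: {department: Support, city: Rome}
  Heidi Jones: {department: Sales, city: Seoul}
  Judy Brown: {department: Research, city: Sydney} <-- MATCH
  Heidi Taylor: {department: Research, city: Sydney} <-- MATCH

Matches: ["Judy Brown", "Heidi Taylor"]

["Judy Brown", "Heidi Taylor"]


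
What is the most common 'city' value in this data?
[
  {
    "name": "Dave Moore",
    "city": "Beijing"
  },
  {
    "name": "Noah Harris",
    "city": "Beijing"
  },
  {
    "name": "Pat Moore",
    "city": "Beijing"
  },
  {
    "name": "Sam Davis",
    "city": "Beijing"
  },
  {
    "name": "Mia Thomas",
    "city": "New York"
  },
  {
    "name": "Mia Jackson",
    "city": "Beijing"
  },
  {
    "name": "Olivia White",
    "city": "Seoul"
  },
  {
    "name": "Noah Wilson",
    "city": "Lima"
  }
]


Counting 'city' values across 8 records:

  Beijing: 5 #####
  New York: 1 #
  Seoul: 1 #
  Lima: 1 #

Most common: Beijing (5 times)

Beijing (5 times)


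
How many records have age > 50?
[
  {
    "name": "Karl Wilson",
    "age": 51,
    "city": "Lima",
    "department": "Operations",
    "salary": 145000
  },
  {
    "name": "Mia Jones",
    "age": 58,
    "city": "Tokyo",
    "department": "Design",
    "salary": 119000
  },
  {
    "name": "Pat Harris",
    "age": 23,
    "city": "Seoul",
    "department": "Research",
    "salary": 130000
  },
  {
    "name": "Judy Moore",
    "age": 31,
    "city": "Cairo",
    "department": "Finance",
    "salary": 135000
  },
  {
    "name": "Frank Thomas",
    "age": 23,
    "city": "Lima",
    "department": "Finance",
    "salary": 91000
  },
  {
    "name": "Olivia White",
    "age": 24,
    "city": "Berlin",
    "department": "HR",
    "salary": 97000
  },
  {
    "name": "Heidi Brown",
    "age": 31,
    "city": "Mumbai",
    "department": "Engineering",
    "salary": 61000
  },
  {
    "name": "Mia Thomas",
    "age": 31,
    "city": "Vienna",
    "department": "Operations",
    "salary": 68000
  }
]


Data: 8 records
Condition: age > 50

Checking each record:
  Karl Wilson: 51 MATCH
  Mia Jones: 58 MATCH
  Pat Harris: 23
  Judy Moore: 31
  Frank Thomas: 23
  Olivia White: 24
  Heidi Brown: 31
  Mia Thomas: 31

Count: 2

2


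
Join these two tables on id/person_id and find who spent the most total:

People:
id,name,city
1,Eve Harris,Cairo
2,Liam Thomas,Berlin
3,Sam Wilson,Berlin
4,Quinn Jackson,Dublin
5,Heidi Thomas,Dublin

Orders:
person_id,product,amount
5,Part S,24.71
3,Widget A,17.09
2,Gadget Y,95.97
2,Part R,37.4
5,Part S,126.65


Join on: people.id = orders.person_id

Joined rows:
  Heidi Thomas (Dublin) bought Part S for $24.71
  Sam Wilson (Berlin) bought Widget A for $17.09
  Liam Thomas (Berlin) bought Gadget Y for $95.97
  Liam Thomas (Berlin) bought Part R for $37.4
  Heidi Thomas (Dublin) bought Part S for $126.65

Total per person:
  Heidi Thomas: $151.36
  Liam Thomas: $133.37
  Sam Wilson: $17.09

Top spender: Heidi Thomas ($151.36)

Heidi Thomas ($151.36)


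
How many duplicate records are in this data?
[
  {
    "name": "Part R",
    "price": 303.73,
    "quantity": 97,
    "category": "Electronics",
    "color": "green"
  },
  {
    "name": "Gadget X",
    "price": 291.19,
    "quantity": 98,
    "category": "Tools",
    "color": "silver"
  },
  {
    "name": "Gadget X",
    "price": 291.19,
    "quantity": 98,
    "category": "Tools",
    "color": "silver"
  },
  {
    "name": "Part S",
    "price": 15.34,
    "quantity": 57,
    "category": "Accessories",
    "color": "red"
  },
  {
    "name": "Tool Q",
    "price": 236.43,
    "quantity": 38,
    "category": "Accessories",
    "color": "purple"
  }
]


Checking 5 records for duplicates:

  Row 1: Part R ($303.73, qty 97)
  Row 2: Gadget X ($291.19, qty 98)
  Row 3: Gadget X ($291.19, qty 98) <-- DUPLICATE
  Row 4: Part S ($15.34, qty 57)
  Row 5: Tool Q ($236.43, qty 38)

Duplicates found: 1
Unique records: 4

1 duplicates, 4 unique


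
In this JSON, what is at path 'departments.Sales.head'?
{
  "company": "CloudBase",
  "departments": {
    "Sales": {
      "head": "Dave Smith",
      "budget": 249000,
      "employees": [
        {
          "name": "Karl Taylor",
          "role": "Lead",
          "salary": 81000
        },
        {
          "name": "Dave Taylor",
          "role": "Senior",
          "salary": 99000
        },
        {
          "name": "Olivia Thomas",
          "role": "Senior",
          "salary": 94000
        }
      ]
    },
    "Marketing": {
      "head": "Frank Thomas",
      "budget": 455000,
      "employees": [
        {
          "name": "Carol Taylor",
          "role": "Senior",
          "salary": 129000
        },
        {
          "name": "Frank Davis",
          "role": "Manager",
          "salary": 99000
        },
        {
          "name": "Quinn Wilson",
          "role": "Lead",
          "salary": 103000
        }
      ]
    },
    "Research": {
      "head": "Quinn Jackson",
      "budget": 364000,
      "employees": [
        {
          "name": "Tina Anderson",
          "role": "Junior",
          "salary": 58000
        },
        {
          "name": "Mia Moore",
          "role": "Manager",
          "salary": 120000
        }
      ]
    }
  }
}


Path: departments.Sales.head

Navigate:
  -> departments
  -> Sales
  -> head = 'Dave Smith'

Dave Smith


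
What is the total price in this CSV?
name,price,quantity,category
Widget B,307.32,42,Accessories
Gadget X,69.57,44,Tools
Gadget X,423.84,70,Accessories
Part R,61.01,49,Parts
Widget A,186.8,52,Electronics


Computing total price:
Values: [307.32, 69.57, 423.84, 61.01, 186.8]
Sum = 1048.54

1048.54


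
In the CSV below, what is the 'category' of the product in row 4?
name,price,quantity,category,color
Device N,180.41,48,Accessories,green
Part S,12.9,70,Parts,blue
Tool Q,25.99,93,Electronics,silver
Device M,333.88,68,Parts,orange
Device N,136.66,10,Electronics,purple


Query: Row 4 ('Device M'), column 'category'
Value: Parts

Parts


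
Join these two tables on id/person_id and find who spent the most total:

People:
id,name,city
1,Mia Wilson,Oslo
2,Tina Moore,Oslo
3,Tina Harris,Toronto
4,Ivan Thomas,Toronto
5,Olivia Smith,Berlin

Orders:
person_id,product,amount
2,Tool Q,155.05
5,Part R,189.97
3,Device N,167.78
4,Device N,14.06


Join on: people.id = orders.person_id

Joined rows:
  Tina Moore (Oslo) bought Tool Q for $155.05
  Olivia Smith (Berlin) bought Part R for $189.97
  Tina Harris (Toronto) bought Device N for $167.78
  Ivan Thomas (Toronto) bought Device N for $14.06

Total per person:
  Olivia Smith: $189.97
  Tina Harris: $167.78
  Tina Moore: $155.05
  Ivan Thomas: $14.06

Top spender: Olivia Smith ($189.97)

Olivia Smith ($189.97)


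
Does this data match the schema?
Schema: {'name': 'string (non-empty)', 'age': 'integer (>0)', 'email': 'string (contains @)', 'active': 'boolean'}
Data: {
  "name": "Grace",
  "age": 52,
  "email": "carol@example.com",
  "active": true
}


Validating each field against schema:
  name: OK (non-empty string)
  age: OK (positive integer)
  email: OK (string with @)
  active: OK (boolean)

Result: VALID

VALID


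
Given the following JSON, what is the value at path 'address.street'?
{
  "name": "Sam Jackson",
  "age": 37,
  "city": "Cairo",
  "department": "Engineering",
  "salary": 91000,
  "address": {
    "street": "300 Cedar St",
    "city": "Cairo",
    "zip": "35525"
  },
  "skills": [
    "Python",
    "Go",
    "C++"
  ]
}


Query: address.street
Path: address -> street
Value: 300 Cedar St

300 Cedar St


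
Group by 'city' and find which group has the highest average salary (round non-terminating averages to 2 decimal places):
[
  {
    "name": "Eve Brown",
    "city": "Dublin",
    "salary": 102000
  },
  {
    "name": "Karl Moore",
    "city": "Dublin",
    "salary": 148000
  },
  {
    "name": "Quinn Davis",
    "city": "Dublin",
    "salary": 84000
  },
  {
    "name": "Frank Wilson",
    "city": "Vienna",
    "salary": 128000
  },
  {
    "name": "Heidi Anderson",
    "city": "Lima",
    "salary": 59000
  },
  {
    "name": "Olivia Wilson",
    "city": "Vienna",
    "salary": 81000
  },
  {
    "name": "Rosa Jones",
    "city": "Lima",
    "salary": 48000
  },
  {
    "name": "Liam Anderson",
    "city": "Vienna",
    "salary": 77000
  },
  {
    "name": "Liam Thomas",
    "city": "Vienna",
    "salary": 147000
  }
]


Group by: city

Groups:
  Dublin: 3 people, avg salary = 334000/3 ≈ $111333.33
  Lima: 2 people, avg salary = 107000/2 = $53500
  Vienna: 4 people, avg salary = 433000/4 = $108250

Highest average salary: Dublin (≈$111333.33)

Dublin (≈$111333.33)


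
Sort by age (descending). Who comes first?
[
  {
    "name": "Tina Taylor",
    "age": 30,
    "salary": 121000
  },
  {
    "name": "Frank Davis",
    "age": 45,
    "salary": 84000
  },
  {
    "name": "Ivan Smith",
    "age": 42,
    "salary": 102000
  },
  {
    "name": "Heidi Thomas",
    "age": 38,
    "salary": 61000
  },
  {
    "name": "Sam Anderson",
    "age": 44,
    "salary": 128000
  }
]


Sort by: age (descending)

Sorted order:
  1. Frank Davis (age = 45)
  2. Sam Anderson (age = 44)
  3. Ivan Smith (age = 42)
  4. Heidi Thomas (age = 38)
  5. Tina Taylor (age = 30)

First: Frank Davis

Frank Davis


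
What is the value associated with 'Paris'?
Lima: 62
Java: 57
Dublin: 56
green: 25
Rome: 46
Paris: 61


Looking up key 'Paris'
Value: 61

61


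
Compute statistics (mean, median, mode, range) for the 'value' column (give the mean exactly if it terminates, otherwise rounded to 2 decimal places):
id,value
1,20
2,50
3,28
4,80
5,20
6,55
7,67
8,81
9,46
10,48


Data: [20, 50, 28, 80, 20, 55, 67, 81, 46, 48]
Count: 10
Sum: 495
Mean: 495/10 = 49.5
Sorted: [20, 20, 28, 46, 48, 50, 55, 67, 80, 81]
Median: 49.0
Mode: 20 (2 times)
Range: 81 - 20 = 61
Min: 20, Max: 81

mean=49.5, median=49.0, mode=20, range=61


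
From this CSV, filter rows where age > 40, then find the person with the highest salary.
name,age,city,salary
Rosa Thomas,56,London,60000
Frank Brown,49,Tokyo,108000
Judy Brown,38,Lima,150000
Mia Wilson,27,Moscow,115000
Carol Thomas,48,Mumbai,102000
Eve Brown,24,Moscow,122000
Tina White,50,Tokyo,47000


Filter: age > 40
Sort by: salary (descending)

Filtered records (4):
  Frank Brown, age 49, salary $108000
  Carol Thomas, age 48, salary $102000
  Rosa Thomas, age 56, salary $60000
  Tina White, age 50, salary $47000

Highest salary: Frank Brown ($108000)

Frank Brown


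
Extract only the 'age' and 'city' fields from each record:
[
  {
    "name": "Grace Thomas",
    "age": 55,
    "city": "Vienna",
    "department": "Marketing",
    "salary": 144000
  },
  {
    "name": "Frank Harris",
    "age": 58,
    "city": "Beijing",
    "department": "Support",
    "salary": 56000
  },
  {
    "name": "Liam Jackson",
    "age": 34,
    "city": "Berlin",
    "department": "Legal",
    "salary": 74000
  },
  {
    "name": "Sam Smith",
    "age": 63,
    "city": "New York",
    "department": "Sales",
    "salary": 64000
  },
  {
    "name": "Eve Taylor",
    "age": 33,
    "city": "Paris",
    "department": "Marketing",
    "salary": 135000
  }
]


Original: 5 records with fields: name, age, city, department, salary
Keep: ['age', 'city']
Drop: ['name', 'department', 'salary']
Result: 5 records, 2 fields each

[
  {
    "age": 55,
    "city": "Vienna"
  },
  {
    "age": 58,
    "city": "Beijing"
  },
  {
    "age": 34,
    "city": "Berlin"
  },
  {
    "age": 63,
    "city": "New York"
  },
  {
    "age": 33,
    "city": "Paris"
  }
]


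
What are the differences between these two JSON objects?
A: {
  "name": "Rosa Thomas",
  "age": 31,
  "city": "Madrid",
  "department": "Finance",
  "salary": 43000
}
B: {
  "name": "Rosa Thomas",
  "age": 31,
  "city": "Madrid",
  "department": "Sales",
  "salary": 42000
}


Comparing each field (in key order):
  name: same
  age: same
  city: same
  department: DIFFERENT
  salary: DIFFERENT
Differences:
  department: Finance -> Sales
  salary: 43000 -> 42000

2 field(s) changed

2 changes: department, salary


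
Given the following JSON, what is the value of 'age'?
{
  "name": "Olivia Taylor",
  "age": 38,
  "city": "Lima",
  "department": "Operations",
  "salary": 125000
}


Looking up field 'age'
Value: 38

38


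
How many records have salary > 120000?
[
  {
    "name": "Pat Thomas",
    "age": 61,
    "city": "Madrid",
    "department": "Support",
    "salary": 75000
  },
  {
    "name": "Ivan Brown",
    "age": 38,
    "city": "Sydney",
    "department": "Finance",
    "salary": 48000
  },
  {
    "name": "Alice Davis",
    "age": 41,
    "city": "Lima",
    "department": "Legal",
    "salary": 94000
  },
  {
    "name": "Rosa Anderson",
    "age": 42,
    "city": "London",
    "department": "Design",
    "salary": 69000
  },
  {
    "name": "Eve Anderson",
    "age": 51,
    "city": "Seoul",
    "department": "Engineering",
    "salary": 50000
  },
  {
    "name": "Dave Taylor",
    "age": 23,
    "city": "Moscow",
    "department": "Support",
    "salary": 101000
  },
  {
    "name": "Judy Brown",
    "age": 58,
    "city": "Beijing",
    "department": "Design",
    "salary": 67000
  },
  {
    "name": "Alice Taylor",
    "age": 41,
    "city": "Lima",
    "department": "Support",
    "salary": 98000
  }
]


Data: 8 records
Condition: salary > 120000

Checking each record:
  Pat Thomas: 75000
  Ivan Brown: 48000
  Alice Davis: 94000
  Rosa Anderson: 69000
  Eve Anderson: 50000
  Dave Taylor: 101000
  Judy Brown: 67000
  Alice Taylor: 98000

Count: 0

0


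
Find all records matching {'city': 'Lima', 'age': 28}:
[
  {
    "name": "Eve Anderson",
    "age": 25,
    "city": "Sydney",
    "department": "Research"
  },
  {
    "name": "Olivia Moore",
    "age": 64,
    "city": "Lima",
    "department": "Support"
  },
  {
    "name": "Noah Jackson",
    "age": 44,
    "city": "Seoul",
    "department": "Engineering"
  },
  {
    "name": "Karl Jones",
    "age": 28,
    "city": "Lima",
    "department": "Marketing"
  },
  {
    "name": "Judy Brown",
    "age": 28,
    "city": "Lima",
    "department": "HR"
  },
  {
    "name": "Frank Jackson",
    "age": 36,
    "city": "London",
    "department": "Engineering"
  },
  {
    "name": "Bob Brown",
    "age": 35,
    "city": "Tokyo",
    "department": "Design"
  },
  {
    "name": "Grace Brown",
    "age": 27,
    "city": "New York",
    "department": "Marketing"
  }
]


Search criteria: {'city': 'Lima', 'age': 28}

Checking 8 records:
  Eve Anderson: {city: Sydney, age: 25}
  Olivia Moore: {city: Lima, age: 64}
  Noah Jackson: {city: Seoul, age: 44}
  Karl Jones: {city: Lima, age: 28} <-- MATCH
  Judy Brown: {city: Lima, age: 28} <-- MATCH
  Frank Jackson: {city: London, age: 36}
  Bob Brown: {city: Tokyo, age: 35}
  Grace Brown: {city: New York, age: 27}

Matches: ["Karl Jones", "Judy Brown"]

["Karl Jones", "Judy Brown"]


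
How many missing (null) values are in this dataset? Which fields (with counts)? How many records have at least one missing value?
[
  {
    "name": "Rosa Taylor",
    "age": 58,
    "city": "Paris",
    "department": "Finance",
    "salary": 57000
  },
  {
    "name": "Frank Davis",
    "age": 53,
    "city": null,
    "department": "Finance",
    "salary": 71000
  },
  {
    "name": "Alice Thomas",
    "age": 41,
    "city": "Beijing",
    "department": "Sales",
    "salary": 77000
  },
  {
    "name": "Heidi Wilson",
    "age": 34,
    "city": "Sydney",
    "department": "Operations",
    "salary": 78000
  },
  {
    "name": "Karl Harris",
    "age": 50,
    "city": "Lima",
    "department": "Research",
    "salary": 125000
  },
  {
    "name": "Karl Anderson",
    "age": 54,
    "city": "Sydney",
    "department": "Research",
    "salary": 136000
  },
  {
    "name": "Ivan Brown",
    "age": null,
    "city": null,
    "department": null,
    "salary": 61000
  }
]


Checking for missing (null) values in 7 records:

  Rosa Taylor: complete
  Frank Davis: city
  Alice Thomas: complete
  Heidi Wilson: complete
  Karl Harris: complete
  Karl Anderson: complete
  Ivan Brown: age, city, department

Per field:
  name: 0 missing
  age: 1 missing
  city: 2 missing
  department: 1 missing
  salary: 0 missing

Total missing values: 4
Records with any missing: 2

4 missing values (age: 1, city: 2, department: 1); 2 incomplete records


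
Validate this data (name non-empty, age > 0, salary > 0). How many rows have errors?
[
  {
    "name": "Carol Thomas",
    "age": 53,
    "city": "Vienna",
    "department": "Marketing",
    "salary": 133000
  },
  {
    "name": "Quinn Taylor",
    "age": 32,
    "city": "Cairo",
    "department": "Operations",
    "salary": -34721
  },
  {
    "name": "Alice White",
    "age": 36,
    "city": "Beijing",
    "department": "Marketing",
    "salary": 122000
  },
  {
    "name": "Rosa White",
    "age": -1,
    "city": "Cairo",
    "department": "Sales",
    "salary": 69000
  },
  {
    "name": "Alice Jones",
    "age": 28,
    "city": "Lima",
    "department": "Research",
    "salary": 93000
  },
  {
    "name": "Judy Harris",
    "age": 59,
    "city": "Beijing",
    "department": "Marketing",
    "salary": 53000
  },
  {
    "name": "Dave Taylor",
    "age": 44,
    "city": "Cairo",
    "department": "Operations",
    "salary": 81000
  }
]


Validating 7 records:
Rules: name non-empty, age > 0, salary > 0

  Row 1 (Carol Thomas): OK
  Row 2 (Quinn Taylor): negative salary: -34721
  Row 3 (Alice White): OK
  Row 4 (Rosa White): negative age: -1
  Row 5 (Alice Jones): OK
  Row 6 (Judy Harris): OK
  Row 7 (Dave Taylor): OK

Total errors: 2

2 errors


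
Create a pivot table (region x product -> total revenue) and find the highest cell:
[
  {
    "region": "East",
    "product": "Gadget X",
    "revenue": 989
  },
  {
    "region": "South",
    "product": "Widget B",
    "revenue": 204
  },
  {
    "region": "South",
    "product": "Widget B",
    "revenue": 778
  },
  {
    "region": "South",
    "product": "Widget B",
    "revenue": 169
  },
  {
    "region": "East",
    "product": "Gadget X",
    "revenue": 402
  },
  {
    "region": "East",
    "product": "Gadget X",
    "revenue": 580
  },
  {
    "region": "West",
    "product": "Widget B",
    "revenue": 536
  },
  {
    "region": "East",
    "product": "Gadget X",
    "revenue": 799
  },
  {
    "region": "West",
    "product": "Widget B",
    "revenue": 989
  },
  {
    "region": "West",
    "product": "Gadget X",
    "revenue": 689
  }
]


Pivot: region (rows) x product (columns) -> total revenue

     Gadget X      Widget B    
East          2770             0  
South            0          1151  
West           689          1525  

Highest: East / Gadget X = $2770

East / Gadget X = $2770


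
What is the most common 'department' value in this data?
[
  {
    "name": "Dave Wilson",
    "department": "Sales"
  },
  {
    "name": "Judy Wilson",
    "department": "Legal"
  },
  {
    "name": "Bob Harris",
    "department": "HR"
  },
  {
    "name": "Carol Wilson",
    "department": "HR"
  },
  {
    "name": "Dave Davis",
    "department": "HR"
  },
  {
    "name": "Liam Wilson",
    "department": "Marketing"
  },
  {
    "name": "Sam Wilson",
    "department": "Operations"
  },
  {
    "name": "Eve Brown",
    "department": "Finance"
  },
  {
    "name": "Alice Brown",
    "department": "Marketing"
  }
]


Counting 'department' values across 9 records:

  HR: 3 ###
  Marketing: 2 ##
  Sales: 1 #
  Legal: 1 #
  Operations: 1 #
  Finance: 1 #

Most common: HR (3 times)

HR (3 times)


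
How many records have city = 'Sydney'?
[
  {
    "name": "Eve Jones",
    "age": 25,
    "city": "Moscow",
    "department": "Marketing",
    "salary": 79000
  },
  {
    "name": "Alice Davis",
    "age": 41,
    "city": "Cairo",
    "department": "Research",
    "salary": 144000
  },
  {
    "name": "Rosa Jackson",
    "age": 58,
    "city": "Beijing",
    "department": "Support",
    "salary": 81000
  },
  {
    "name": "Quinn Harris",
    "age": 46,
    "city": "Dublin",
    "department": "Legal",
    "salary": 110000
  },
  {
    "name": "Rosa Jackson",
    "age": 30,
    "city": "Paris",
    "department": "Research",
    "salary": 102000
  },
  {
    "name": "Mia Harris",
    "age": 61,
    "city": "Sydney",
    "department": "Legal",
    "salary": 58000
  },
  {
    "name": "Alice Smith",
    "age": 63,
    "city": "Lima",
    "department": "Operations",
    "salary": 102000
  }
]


Data: 7 records
Condition: city = 'Sydney'

Checking each record:
  Eve Jones: Moscow
  Alice Davis: Cairo
  Rosa Jackson: Beijing
  Quinn Harris: Dublin
  Rosa Jackson: Paris
  Mia Harris: Sydney MATCH
  Alice Smith: Lima

Count: 1

1


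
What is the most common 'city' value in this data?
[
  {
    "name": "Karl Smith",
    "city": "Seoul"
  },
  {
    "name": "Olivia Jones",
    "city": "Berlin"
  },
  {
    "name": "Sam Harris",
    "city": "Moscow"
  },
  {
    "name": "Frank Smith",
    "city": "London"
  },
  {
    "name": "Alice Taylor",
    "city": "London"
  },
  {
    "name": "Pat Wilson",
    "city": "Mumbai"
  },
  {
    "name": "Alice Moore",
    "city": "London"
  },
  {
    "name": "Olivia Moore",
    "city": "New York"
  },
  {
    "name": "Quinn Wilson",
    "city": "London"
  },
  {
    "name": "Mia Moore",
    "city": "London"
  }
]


Counting 'city' values across 10 records:

  London: 5 #####
  Seoul: 1 #
  Berlin: 1 #
  Moscow: 1 #
  Mumbai: 1 #
  New York: 1 #

Most common: London (5 times)

London (5 times)


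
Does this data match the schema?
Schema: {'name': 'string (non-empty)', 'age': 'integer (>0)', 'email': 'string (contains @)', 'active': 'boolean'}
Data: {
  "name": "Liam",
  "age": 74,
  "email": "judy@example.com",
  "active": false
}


Validating each field against schema:
  name: OK (non-empty string)
  age: OK (positive integer)
  email: OK (string with @)
  active: OK (boolean)

Result: VALID

VALID


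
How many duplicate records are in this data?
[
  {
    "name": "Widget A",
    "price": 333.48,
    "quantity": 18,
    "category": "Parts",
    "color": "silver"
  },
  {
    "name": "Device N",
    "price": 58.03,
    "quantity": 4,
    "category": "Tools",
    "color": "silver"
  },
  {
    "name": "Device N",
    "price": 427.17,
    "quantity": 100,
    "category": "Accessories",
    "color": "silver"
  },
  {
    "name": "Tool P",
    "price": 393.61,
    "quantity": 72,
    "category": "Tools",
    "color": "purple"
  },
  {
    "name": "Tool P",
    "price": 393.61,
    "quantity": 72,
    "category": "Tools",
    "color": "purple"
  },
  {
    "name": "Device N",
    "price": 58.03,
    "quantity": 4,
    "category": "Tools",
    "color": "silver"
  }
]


Checking 6 records for duplicates:

  Row 1: Widget A ($333.48, qty 18)
  Row 2: Device N ($58.03, qty 4)
  Row 3: Device N ($427.17, qty 100)
  Row 4: Tool P ($393.61, qty 72)
  Row 5: Tool P ($393.61, qty 72) <-- DUPLICATE
  Row 6: Device N ($58.03, qty 4) <-- DUPLICATE

Duplicates found: 2
Unique records: 4

2 duplicates, 4 unique


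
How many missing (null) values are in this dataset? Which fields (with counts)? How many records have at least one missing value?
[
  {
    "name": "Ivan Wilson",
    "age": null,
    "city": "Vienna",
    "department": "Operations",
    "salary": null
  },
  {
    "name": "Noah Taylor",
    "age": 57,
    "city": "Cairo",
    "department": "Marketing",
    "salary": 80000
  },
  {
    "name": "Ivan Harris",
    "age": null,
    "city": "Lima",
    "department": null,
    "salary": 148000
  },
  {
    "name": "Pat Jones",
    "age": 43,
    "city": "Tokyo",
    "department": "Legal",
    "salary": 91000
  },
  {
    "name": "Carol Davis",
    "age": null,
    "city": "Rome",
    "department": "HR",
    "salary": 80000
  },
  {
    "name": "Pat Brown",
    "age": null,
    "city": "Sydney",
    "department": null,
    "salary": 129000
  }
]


Checking for missing (null) values in 6 records:

  Ivan Wilson: age, salary
  Noah Taylor: complete
  Ivan Harris: age, department
  Pat Jones: complete
  Carol Davis: age
  Pat Brown: age, department

Per field:
  name: 0 missing
  age: 4 missing
  city: 0 missing
  department: 2 missing
  salary: 1 missing

Total missing values: 7
Records with any missing: 4

7 missing values (age: 4, department: 2, salary: 1); 4 incomplete records


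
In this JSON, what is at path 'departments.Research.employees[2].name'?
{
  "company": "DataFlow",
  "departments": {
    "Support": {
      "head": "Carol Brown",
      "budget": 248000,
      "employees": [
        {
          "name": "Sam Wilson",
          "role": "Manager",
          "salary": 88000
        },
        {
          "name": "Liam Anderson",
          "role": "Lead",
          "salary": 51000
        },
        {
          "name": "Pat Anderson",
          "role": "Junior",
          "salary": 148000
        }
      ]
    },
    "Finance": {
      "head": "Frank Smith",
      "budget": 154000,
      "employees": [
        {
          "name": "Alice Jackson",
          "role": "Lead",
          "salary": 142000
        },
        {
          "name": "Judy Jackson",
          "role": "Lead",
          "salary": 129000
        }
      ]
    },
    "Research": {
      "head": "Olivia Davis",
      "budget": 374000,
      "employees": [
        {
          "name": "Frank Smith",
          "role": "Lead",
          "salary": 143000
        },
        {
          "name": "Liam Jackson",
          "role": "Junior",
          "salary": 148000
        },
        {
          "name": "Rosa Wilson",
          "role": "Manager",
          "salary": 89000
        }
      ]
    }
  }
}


Path: departments.Research.employees[2].name

Navigate:
  -> departments
  -> Research
  -> employees[2].name = 'Rosa Wilson'

Rosa Wilson


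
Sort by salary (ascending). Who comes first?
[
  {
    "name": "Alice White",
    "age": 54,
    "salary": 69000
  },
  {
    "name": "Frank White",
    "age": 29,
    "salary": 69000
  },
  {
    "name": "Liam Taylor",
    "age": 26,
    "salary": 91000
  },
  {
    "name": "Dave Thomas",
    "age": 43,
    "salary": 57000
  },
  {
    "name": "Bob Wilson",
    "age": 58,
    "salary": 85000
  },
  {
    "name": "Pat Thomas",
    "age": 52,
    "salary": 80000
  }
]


Sort by: salary (ascending)

Sorted order:
  1. Dave Thomas (salary = 57000)
  2. Alice White (salary = 69000)
  3. Frank White (salary = 69000)
  4. Pat Thomas (salary = 80000)
  5. Bob Wilson (salary = 85000)
  6. Liam Taylor (salary = 91000)

First: Dave Thomas

Dave Thomas


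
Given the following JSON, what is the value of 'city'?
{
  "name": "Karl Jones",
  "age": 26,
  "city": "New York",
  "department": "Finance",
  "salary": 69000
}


Looking up field 'city'
Value: New York

New York


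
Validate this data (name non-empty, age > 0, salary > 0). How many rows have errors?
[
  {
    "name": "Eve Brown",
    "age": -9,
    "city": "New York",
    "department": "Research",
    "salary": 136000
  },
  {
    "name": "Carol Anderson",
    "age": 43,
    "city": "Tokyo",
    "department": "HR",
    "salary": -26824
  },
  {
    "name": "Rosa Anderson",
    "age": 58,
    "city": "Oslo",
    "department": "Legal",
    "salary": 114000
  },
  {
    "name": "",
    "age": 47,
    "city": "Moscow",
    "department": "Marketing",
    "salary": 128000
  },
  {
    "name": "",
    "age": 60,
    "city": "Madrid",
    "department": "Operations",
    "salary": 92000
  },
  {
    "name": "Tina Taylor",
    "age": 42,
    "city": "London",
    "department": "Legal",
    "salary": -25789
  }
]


Validating 6 records:
Rules: name non-empty, age > 0, salary > 0

  Row 1 (Eve Brown): negative age: -9
  Row 2 (Carol Anderson): negative salary: -26824
  Row 3 (Rosa Anderson): OK
  Row 4 (???): empty name
  Row 5 (???): empty name
  Row 6 (Tina Taylor): negative salary: -25789

Total errors: 5

5 errors


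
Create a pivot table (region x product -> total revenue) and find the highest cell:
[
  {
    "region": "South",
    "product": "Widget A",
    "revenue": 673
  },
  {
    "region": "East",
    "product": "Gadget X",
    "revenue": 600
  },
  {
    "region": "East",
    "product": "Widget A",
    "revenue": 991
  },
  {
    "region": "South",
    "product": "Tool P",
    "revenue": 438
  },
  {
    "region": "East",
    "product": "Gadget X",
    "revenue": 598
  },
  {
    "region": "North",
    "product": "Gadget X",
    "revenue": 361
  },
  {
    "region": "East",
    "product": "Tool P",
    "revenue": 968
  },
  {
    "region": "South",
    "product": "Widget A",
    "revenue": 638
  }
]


Pivot: region (rows) x product (columns) -> total revenue

     Gadget X      Tool P        Widget A    
East          1198           968           991  
North          361             0             0  
South            0           438          1311  

Highest: South / Widget A = $1311

South / Widget A = $1311
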